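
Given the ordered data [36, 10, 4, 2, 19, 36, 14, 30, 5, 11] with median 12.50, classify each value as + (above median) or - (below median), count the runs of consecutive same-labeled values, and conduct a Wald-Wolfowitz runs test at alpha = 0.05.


Step 1: Compute median = 12.50; label A = above, B = below.
Labels in order: ABBBAAAABB  (n_A = 5, n_B = 5)
Step 2: Count runs R = 4.
Step 3: Under H0 (random ordering), E[R] = 2*n_A*n_B/(n_A+n_B) + 1 = 2*5*5/10 + 1 = 6.0000.
        Var[R] = 2*n_A*n_B*(2*n_A*n_B - n_A - n_B) / ((n_A+n_B)^2 * (n_A+n_B-1)) = 2000/900 = 2.2222.
        SD[R] = 1.4907.
Step 4: Continuity-corrected z = (R + 0.5 - E[R]) / SD[R] = (4 + 0.5 - 6.0000) / 1.4907 = -1.0062.
Step 5: Two-sided p-value via normal approximation = 2*(1 - Phi(|z|)) = 0.314305.
Step 6: alpha = 0.05. fail to reject H0.

R = 4, z = -1.0062, p = 0.314305, fail to reject H0.


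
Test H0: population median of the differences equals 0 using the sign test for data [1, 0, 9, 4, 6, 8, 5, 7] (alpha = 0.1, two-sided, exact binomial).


Step 1: Discard zero differences. Original n = 8; n_eff = number of nonzero differences = 7.
Nonzero differences (with sign): +1, +9, +4, +6, +8, +5, +7
Step 2: Count signs: positive = 7, negative = 0.
Step 3: Under H0: P(positive) = 0.5, so the number of positives S ~ Bin(7, 0.5).
Step 4: Two-sided exact p-value = sum of Bin(7,0.5) probabilities at or below the observed probability = 0.015625.
Step 5: alpha = 0.1. reject H0.

n_eff = 7, pos = 7, neg = 0, p = 0.015625, reject H0.


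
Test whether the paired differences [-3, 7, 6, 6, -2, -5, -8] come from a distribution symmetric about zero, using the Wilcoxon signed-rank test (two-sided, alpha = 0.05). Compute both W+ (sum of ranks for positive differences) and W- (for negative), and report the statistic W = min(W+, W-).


Step 1: Drop any zero differences (none here) and take |d_i|.
|d| = [3, 7, 6, 6, 2, 5, 8]
Step 2: Midrank |d_i| (ties get averaged ranks).
ranks: |3|->2, |7|->6, |6|->4.5, |6|->4.5, |2|->1, |5|->3, |8|->7
Step 3: Attach original signs; sum ranks with positive sign and with negative sign.
W+ = 6 + 4.5 + 4.5 = 15
W- = 2 + 1 + 3 + 7 = 13
(Check: W+ + W- = 28 should equal n(n+1)/2 = 28.)
Step 4: Test statistic W = min(W+, W-) = 13.
Step 5: Ties in |d|, so use the tie-corrected normal approximation.
        E[W] = n(n+1)/4 = 7*8/4 = 14.
        Tie groups: |d|=6 (t=2); sum(t^3 - t) = 6.
        Var[W] = n(n+1)(2n+1)/24 - sum(t^3-t)/48 = 840/24 - 6/48 = 34.875.
        z = (W - E[W]) / sqrt(Var[W]) = (13 - 14) / 5.9055 = -0.1693.
        Two-sided p = 2*Phi(z) = 0.865534.
Step 6: alpha = 0.05. fail to reject H0.

W+ = 15, W- = 13, W = min = 13, p = 0.865534, fail to reject H0.


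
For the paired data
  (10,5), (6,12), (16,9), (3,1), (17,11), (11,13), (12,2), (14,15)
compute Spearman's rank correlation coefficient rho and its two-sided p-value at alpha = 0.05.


Step 1: Rank x and y separately (midranks; no ties here).
rank(x): 10->3, 6->2, 16->7, 3->1, 17->8, 11->4, 12->5, 14->6
rank(y): 5->3, 12->6, 9->4, 1->1, 11->5, 13->7, 2->2, 15->8
Step 2: d_i = R_x(i) - R_y(i); compute d_i^2.
  (3-3)^2=0, (2-6)^2=16, (7-4)^2=9, (1-1)^2=0, (8-5)^2=9, (4-7)^2=9, (5-2)^2=9, (6-8)^2=4
sum(d^2) = 56.
Step 3: rho = 1 - 6*56 / (8*(8^2 - 1)) = 1 - 336/504 = 0.333333.
Step 4: Under H0, t = rho * sqrt((n-2)/(1-rho^2)) = 0.8660 ~ t(6).
Step 5: Two-sided p-value from the t-distribution with 6 df = 0.419753.
Step 6: alpha = 0.05. fail to reject H0.

rho = 0.3333, p = 0.419753, fail to reject H0 at alpha = 0.05.


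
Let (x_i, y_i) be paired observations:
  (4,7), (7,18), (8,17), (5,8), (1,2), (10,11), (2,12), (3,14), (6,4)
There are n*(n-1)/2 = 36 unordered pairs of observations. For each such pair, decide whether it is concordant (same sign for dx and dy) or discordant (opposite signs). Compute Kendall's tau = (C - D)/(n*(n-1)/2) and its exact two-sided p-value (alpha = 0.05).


Step 1: Enumerate the 36 unordered pairs (i,j) with i<j and classify each by sign(x_j-x_i) * sign(y_j-y_i).
  (1,2):dx=+3,dy=+11->C; (1,3):dx=+4,dy=+10->C; (1,4):dx=+1,dy=+1->C; (1,5):dx=-3,dy=-5->C
  (1,6):dx=+6,dy=+4->C; (1,7):dx=-2,dy=+5->D; (1,8):dx=-1,dy=+7->D; (1,9):dx=+2,dy=-3->D
  (2,3):dx=+1,dy=-1->D; (2,4):dx=-2,dy=-10->C; (2,5):dx=-6,dy=-16->C; (2,6):dx=+3,dy=-7->D
  (2,7):dx=-5,dy=-6->C; (2,8):dx=-4,dy=-4->C; (2,9):dx=-1,dy=-14->C; (3,4):dx=-3,dy=-9->C
  (3,5):dx=-7,dy=-15->C; (3,6):dx=+2,dy=-6->D; (3,7):dx=-6,dy=-5->C; (3,8):dx=-5,dy=-3->C
  (3,9):dx=-2,dy=-13->C; (4,5):dx=-4,dy=-6->C; (4,6):dx=+5,dy=+3->C; (4,7):dx=-3,dy=+4->D
  (4,8):dx=-2,dy=+6->D; (4,9):dx=+1,dy=-4->D; (5,6):dx=+9,dy=+9->C; (5,7):dx=+1,dy=+10->C
  (5,8):dx=+2,dy=+12->C; (5,9):dx=+5,dy=+2->C; (6,7):dx=-8,dy=+1->D; (6,8):dx=-7,dy=+3->D
  (6,9):dx=-4,dy=-7->C; (7,8):dx=+1,dy=+2->C; (7,9):dx=+4,dy=-8->D; (8,9):dx=+3,dy=-10->D
Step 2: C = 23, D = 13, total pairs = 36.
Step 3: tau = (C - D)/(n(n-1)/2) = (23 - 13)/36 = 0.277778.
Step 4: Exact two-sided p-value (enumerate n! = 362880 permutations of y under H0): p = 0.358488.
Step 5: alpha = 0.05. fail to reject H0.

tau_b = 0.2778 (C=23, D=13), p = 0.358488, fail to reject H0.


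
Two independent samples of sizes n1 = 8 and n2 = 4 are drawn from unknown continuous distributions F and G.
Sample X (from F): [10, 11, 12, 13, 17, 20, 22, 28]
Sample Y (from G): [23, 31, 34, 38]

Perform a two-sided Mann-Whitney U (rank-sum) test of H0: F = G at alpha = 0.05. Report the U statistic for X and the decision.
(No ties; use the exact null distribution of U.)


Step 1: Combine and sort all 12 observations; assign midranks.
sorted (value, group): (10,X), (11,X), (12,X), (13,X), (17,X), (20,X), (22,X), (23,Y), (28,X), (31,Y), (34,Y), (38,Y)
ranks: 10->1, 11->2, 12->3, 13->4, 17->5, 20->6, 22->7, 23->8, 28->9, 31->10, 34->11, 38->12
Step 2: Rank sum for X: R1 = 1 + 2 + 3 + 4 + 5 + 6 + 7 + 9 = 37.
Step 3: U_X = R1 - n1(n1+1)/2 = 37 - 8*9/2 = 37 - 36 = 1.
       U_Y = n1*n2 - U_X = 32 - 1 = 31.
Step 4: No ties, so the exact null distribution of U (based on enumerating the C(12,8) = 495 equally likely rank assignments) gives the two-sided p-value.
Step 5: p-value = 0.008081; compare to alpha = 0.05. reject H0.

U_X = 1, p = 0.008081, reject H0 at alpha = 0.05.


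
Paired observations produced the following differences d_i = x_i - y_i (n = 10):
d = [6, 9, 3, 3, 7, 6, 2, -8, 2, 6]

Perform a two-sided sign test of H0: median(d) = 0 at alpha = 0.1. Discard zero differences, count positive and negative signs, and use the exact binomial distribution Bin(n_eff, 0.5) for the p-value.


Step 1: Discard zero differences. Original n = 10; n_eff = number of nonzero differences = 10.
Nonzero differences (with sign): +6, +9, +3, +3, +7, +6, +2, -8, +2, +6
Step 2: Count signs: positive = 9, negative = 1.
Step 3: Under H0: P(positive) = 0.5, so the number of positives S ~ Bin(10, 0.5).
Step 4: Two-sided exact p-value = sum of Bin(10,0.5) probabilities at or below the observed probability = 0.021484.
Step 5: alpha = 0.1. reject H0.

n_eff = 10, pos = 9, neg = 1, p = 0.021484, reject H0.


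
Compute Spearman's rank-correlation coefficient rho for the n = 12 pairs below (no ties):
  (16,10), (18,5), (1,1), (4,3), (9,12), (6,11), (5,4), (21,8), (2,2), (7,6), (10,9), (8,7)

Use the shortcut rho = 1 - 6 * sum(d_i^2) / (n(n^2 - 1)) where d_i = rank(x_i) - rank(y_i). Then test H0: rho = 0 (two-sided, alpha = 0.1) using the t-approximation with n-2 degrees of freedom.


Step 1: Rank x and y separately (midranks; no ties here).
rank(x): 16->10, 18->11, 1->1, 4->3, 9->8, 6->5, 5->4, 21->12, 2->2, 7->6, 10->9, 8->7
rank(y): 10->10, 5->5, 1->1, 3->3, 12->12, 11->11, 4->4, 8->8, 2->2, 6->6, 9->9, 7->7
Step 2: d_i = R_x(i) - R_y(i); compute d_i^2.
  (10-10)^2=0, (11-5)^2=36, (1-1)^2=0, (3-3)^2=0, (8-12)^2=16, (5-11)^2=36, (4-4)^2=0, (12-8)^2=16, (2-2)^2=0, (6-6)^2=0, (9-9)^2=0, (7-7)^2=0
sum(d^2) = 104.
Step 3: rho = 1 - 6*104 / (12*(12^2 - 1)) = 1 - 624/1716 = 0.636364.
Step 4: Under H0, t = rho * sqrt((n-2)/(1-rho^2)) = 2.6087 ~ t(10).
Step 5: Two-sided p-value from the t-distribution with 10 df = 0.026097.
Step 6: alpha = 0.1. reject H0.

rho = 0.6364, p = 0.026097, reject H0 at alpha = 0.1.


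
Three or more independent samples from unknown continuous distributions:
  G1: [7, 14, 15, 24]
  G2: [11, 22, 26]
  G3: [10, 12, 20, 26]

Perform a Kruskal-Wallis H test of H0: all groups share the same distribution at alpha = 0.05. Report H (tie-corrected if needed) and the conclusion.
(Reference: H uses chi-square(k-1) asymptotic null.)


Step 1: Combine all N = 11 observations and assign midranks.
sorted (value, group, rank): (7,G1,1), (10,G3,2), (11,G2,3), (12,G3,4), (14,G1,5), (15,G1,6), (20,G3,7), (22,G2,8), (24,G1,9), (26,G2,10.5), (26,G3,10.5)
Step 2: Sum ranks within each group.
R_1 = 21 (n_1 = 4)
R_2 = 21.5 (n_2 = 3)
R_3 = 23.5 (n_3 = 4)
Step 3: H = 12/(N(N+1)) * sum(R_i^2/n_i) - 3(N+1)
     = 12/(11*12) * (21^2/4 + 21.5^2/3 + 23.5^2/4) - 3*12
     = 0.090909 * 402.396 - 36
     = 0.581439.
Step 4: Ties present; correction factor C = 1 - 6/(11^3 - 11) = 0.995455. Corrected H = 0.581439 / 0.995455 = 0.584094.
Step 5: Under H0, H ~ chi^2(2); p-value = 0.746733.
Step 6: alpha = 0.05. fail to reject H0.

H = 0.5841, df = 2, p = 0.746733, fail to reject H0.


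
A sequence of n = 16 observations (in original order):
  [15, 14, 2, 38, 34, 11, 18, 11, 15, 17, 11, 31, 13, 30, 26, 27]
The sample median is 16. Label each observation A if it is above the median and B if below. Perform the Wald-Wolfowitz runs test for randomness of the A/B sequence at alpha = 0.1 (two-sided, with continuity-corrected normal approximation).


Step 1: Compute median = 16; label A = above, B = below.
Labels in order: BBBAABABBABABAAA  (n_A = 8, n_B = 8)
Step 2: Count runs R = 10.
Step 3: Under H0 (random ordering), E[R] = 2*n_A*n_B/(n_A+n_B) + 1 = 2*8*8/16 + 1 = 9.0000.
        Var[R] = 2*n_A*n_B*(2*n_A*n_B - n_A - n_B) / ((n_A+n_B)^2 * (n_A+n_B-1)) = 14336/3840 = 3.7333.
        SD[R] = 1.9322.
Step 4: Continuity-corrected z = (R - 0.5 - E[R]) / SD[R] = (10 - 0.5 - 9.0000) / 1.9322 = 0.2588.
Step 5: Two-sided p-value via normal approximation = 2*(1 - Phi(|z|)) = 0.795809.
Step 6: alpha = 0.1. fail to reject H0.

R = 10, z = 0.2588, p = 0.795809, fail to reject H0.


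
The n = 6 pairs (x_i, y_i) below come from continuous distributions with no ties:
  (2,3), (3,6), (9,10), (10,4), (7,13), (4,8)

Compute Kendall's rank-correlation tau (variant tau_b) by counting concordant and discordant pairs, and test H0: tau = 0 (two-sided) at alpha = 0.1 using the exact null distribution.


Step 1: Enumerate the 15 unordered pairs (i,j) with i<j and classify each by sign(x_j-x_i) * sign(y_j-y_i).
  (1,2):dx=+1,dy=+3->C; (1,3):dx=+7,dy=+7->C; (1,4):dx=+8,dy=+1->C; (1,5):dx=+5,dy=+10->C
  (1,6):dx=+2,dy=+5->C; (2,3):dx=+6,dy=+4->C; (2,4):dx=+7,dy=-2->D; (2,5):dx=+4,dy=+7->C
  (2,6):dx=+1,dy=+2->C; (3,4):dx=+1,dy=-6->D; (3,5):dx=-2,dy=+3->D; (3,6):dx=-5,dy=-2->C
  (4,5):dx=-3,dy=+9->D; (4,6):dx=-6,dy=+4->D; (5,6):dx=-3,dy=-5->C
Step 2: C = 10, D = 5, total pairs = 15.
Step 3: tau = (C - D)/(n(n-1)/2) = (10 - 5)/15 = 0.333333.
Step 4: Exact two-sided p-value (enumerate n! = 720 permutations of y under H0): p = 0.469444.
Step 5: alpha = 0.1. fail to reject H0.

tau_b = 0.3333 (C=10, D=5), p = 0.469444, fail to reject H0.


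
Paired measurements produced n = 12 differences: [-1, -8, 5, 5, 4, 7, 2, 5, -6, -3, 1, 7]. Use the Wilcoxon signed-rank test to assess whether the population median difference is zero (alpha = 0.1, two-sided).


Step 1: Drop any zero differences (none here) and take |d_i|.
|d| = [1, 8, 5, 5, 4, 7, 2, 5, 6, 3, 1, 7]
Step 2: Midrank |d_i| (ties get averaged ranks).
ranks: |1|->1.5, |8|->12, |5|->7, |5|->7, |4|->5, |7|->10.5, |2|->3, |5|->7, |6|->9, |3|->4, |1|->1.5, |7|->10.5
Step 3: Attach original signs; sum ranks with positive sign and with negative sign.
W+ = 7 + 7 + 5 + 10.5 + 3 + 7 + 1.5 + 10.5 = 51.5
W- = 1.5 + 12 + 9 + 4 = 26.5
(Check: W+ + W- = 78 should equal n(n+1)/2 = 78.)
Step 4: Test statistic W = min(W+, W-) = 26.5.
Step 5: Ties in |d|, so use the tie-corrected normal approximation.
        E[W] = n(n+1)/4 = 12*13/4 = 39.
        Tie groups: |d|=1 (t=2), |d|=5 (t=3), |d|=7 (t=2); sum(t^3 - t) = 36.
        Var[W] = n(n+1)(2n+1)/24 - sum(t^3-t)/48 = 3900/24 - 36/48 = 161.75.
        z = (W - E[W]) / sqrt(Var[W]) = (26.5 - 39) / 12.7181 = -0.9829.
        Two-sided p = 2*Phi(z) = 0.325681.
Step 6: alpha = 0.1. fail to reject H0.

W+ = 51.5, W- = 26.5, W = min = 26.5, p = 0.325681, fail to reject H0.


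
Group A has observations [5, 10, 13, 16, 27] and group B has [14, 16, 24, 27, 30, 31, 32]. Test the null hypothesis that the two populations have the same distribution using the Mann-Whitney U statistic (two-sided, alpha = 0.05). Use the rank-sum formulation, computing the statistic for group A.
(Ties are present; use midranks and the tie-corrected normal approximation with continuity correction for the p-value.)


Step 1: Combine and sort all 12 observations; assign midranks.
sorted (value, group): (5,X), (10,X), (13,X), (14,Y), (16,X), (16,Y), (24,Y), (27,X), (27,Y), (30,Y), (31,Y), (32,Y)
ranks: 5->1, 10->2, 13->3, 14->4, 16->5.5, 16->5.5, 24->7, 27->8.5, 27->8.5, 30->10, 31->11, 32->12
Step 2: Rank sum for X: R1 = 1 + 2 + 3 + 5.5 + 8.5 = 20.
Step 3: U_X = R1 - n1(n1+1)/2 = 20 - 5*6/2 = 20 - 15 = 5.
       U_Y = n1*n2 - U_X = 35 - 5 = 30.
Step 4: Ties are present, so use the tie-corrected normal approximation (with continuity correction) for the p-value.
Step 5: p-value = 0.050507; compare to alpha = 0.05. fail to reject H0.

U_X = 5, p = 0.050507, fail to reject H0 at alpha = 0.05.


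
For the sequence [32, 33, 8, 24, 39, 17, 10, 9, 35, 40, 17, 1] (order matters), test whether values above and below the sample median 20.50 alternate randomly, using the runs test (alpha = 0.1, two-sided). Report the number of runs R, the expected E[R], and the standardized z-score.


Step 1: Compute median = 20.50; label A = above, B = below.
Labels in order: AABAABBBAABB  (n_A = 6, n_B = 6)
Step 2: Count runs R = 6.
Step 3: Under H0 (random ordering), E[R] = 2*n_A*n_B/(n_A+n_B) + 1 = 2*6*6/12 + 1 = 7.0000.
        Var[R] = 2*n_A*n_B*(2*n_A*n_B - n_A - n_B) / ((n_A+n_B)^2 * (n_A+n_B-1)) = 4320/1584 = 2.7273.
        SD[R] = 1.6514.
Step 4: Continuity-corrected z = (R + 0.5 - E[R]) / SD[R] = (6 + 0.5 - 7.0000) / 1.6514 = -0.3028.
Step 5: Two-sided p-value via normal approximation = 2*(1 - Phi(|z|)) = 0.762069.
Step 6: alpha = 0.1. fail to reject H0.

R = 6, z = -0.3028, p = 0.762069, fail to reject H0.


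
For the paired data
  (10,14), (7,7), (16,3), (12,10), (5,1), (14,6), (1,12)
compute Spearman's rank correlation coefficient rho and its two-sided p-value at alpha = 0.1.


Step 1: Rank x and y separately (midranks; no ties here).
rank(x): 10->4, 7->3, 16->7, 12->5, 5->2, 14->6, 1->1
rank(y): 14->7, 7->4, 3->2, 10->5, 1->1, 6->3, 12->6
Step 2: d_i = R_x(i) - R_y(i); compute d_i^2.
  (4-7)^2=9, (3-4)^2=1, (7-2)^2=25, (5-5)^2=0, (2-1)^2=1, (6-3)^2=9, (1-6)^2=25
sum(d^2) = 70.
Step 3: rho = 1 - 6*70 / (7*(7^2 - 1)) = 1 - 420/336 = -0.250000.
Step 4: Under H0, t = rho * sqrt((n-2)/(1-rho^2)) = -0.5774 ~ t(5).
Step 5: Two-sided p-value from the t-distribution with 5 df = 0.588724.
Step 6: alpha = 0.1. fail to reject H0.

rho = -0.2500, p = 0.588724, fail to reject H0 at alpha = 0.1.


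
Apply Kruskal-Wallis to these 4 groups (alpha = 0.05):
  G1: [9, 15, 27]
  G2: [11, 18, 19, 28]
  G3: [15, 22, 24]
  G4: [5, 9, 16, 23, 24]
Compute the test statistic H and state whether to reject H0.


Step 1: Combine all N = 15 observations and assign midranks.
sorted (value, group, rank): (5,G4,1), (9,G1,2.5), (9,G4,2.5), (11,G2,4), (15,G1,5.5), (15,G3,5.5), (16,G4,7), (18,G2,8), (19,G2,9), (22,G3,10), (23,G4,11), (24,G3,12.5), (24,G4,12.5), (27,G1,14), (28,G2,15)
Step 2: Sum ranks within each group.
R_1 = 22 (n_1 = 3)
R_2 = 36 (n_2 = 4)
R_3 = 28 (n_3 = 3)
R_4 = 34 (n_4 = 5)
Step 3: H = 12/(N(N+1)) * sum(R_i^2/n_i) - 3(N+1)
     = 12/(15*16) * (22^2/3 + 36^2/4 + 28^2/3 + 34^2/5) - 3*16
     = 0.050000 * 977.867 - 48
     = 0.893333.
Step 4: Ties present; correction factor C = 1 - 18/(15^3 - 15) = 0.994643. Corrected H = 0.893333 / 0.994643 = 0.898145.
Step 5: Under H0, H ~ chi^2(3); p-value = 0.825875.
Step 6: alpha = 0.05. fail to reject H0.

H = 0.8981, df = 3, p = 0.825875, fail to reject H0.


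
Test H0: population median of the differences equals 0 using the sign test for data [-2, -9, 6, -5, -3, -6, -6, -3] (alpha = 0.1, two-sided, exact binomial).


Step 1: Discard zero differences. Original n = 8; n_eff = number of nonzero differences = 8.
Nonzero differences (with sign): -2, -9, +6, -5, -3, -6, -6, -3
Step 2: Count signs: positive = 1, negative = 7.
Step 3: Under H0: P(positive) = 0.5, so the number of positives S ~ Bin(8, 0.5).
Step 4: Two-sided exact p-value = sum of Bin(8,0.5) probabilities at or below the observed probability = 0.070312.
Step 5: alpha = 0.1. reject H0.

n_eff = 8, pos = 1, neg = 7, p = 0.070312, reject H0.


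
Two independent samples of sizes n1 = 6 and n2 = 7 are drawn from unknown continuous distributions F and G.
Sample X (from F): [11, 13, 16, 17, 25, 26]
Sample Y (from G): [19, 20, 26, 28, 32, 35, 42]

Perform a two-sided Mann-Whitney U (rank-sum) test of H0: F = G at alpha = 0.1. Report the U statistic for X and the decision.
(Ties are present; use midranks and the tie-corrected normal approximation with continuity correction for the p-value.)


Step 1: Combine and sort all 13 observations; assign midranks.
sorted (value, group): (11,X), (13,X), (16,X), (17,X), (19,Y), (20,Y), (25,X), (26,X), (26,Y), (28,Y), (32,Y), (35,Y), (42,Y)
ranks: 11->1, 13->2, 16->3, 17->4, 19->5, 20->6, 25->7, 26->8.5, 26->8.5, 28->10, 32->11, 35->12, 42->13
Step 2: Rank sum for X: R1 = 1 + 2 + 3 + 4 + 7 + 8.5 = 25.5.
Step 3: U_X = R1 - n1(n1+1)/2 = 25.5 - 6*7/2 = 25.5 - 21 = 4.5.
       U_Y = n1*n2 - U_X = 42 - 4.5 = 37.5.
Step 4: Ties are present, so use the tie-corrected normal approximation (with continuity correction) for the p-value.
Step 5: p-value = 0.022087; compare to alpha = 0.1. reject H0.

U_X = 4.5, p = 0.022087, reject H0 at alpha = 0.1.


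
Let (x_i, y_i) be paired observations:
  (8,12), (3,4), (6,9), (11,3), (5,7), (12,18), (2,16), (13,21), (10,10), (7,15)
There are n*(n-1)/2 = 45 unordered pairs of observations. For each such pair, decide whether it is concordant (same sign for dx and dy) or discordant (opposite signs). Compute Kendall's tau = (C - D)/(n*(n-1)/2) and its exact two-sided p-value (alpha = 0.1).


Step 1: Enumerate the 45 unordered pairs (i,j) with i<j and classify each by sign(x_j-x_i) * sign(y_j-y_i).
  (1,2):dx=-5,dy=-8->C; (1,3):dx=-2,dy=-3->C; (1,4):dx=+3,dy=-9->D; (1,5):dx=-3,dy=-5->C
  (1,6):dx=+4,dy=+6->C; (1,7):dx=-6,dy=+4->D; (1,8):dx=+5,dy=+9->C; (1,9):dx=+2,dy=-2->D
  (1,10):dx=-1,dy=+3->D; (2,3):dx=+3,dy=+5->C; (2,4):dx=+8,dy=-1->D; (2,5):dx=+2,dy=+3->C
  (2,6):dx=+9,dy=+14->C; (2,7):dx=-1,dy=+12->D; (2,8):dx=+10,dy=+17->C; (2,9):dx=+7,dy=+6->C
  (2,10):dx=+4,dy=+11->C; (3,4):dx=+5,dy=-6->D; (3,5):dx=-1,dy=-2->C; (3,6):dx=+6,dy=+9->C
  (3,7):dx=-4,dy=+7->D; (3,8):dx=+7,dy=+12->C; (3,9):dx=+4,dy=+1->C; (3,10):dx=+1,dy=+6->C
  (4,5):dx=-6,dy=+4->D; (4,6):dx=+1,dy=+15->C; (4,7):dx=-9,dy=+13->D; (4,8):dx=+2,dy=+18->C
  (4,9):dx=-1,dy=+7->D; (4,10):dx=-4,dy=+12->D; (5,6):dx=+7,dy=+11->C; (5,7):dx=-3,dy=+9->D
  (5,8):dx=+8,dy=+14->C; (5,9):dx=+5,dy=+3->C; (5,10):dx=+2,dy=+8->C; (6,7):dx=-10,dy=-2->C
  (6,8):dx=+1,dy=+3->C; (6,9):dx=-2,dy=-8->C; (6,10):dx=-5,dy=-3->C; (7,8):dx=+11,dy=+5->C
  (7,9):dx=+8,dy=-6->D; (7,10):dx=+5,dy=-1->D; (8,9):dx=-3,dy=-11->C; (8,10):dx=-6,dy=-6->C
  (9,10):dx=-3,dy=+5->D
Step 2: C = 29, D = 16, total pairs = 45.
Step 3: tau = (C - D)/(n(n-1)/2) = (29 - 16)/45 = 0.288889.
Step 4: Exact two-sided p-value (enumerate n! = 3628800 permutations of y under H0): p = 0.291248.
Step 5: alpha = 0.1. fail to reject H0.

tau_b = 0.2889 (C=29, D=16), p = 0.291248, fail to reject H0.


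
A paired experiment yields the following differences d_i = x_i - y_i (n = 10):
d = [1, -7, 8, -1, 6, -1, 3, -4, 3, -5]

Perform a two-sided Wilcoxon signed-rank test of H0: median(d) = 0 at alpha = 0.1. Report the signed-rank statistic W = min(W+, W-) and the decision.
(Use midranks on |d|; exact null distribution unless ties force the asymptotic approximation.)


Step 1: Drop any zero differences (none here) and take |d_i|.
|d| = [1, 7, 8, 1, 6, 1, 3, 4, 3, 5]
Step 2: Midrank |d_i| (ties get averaged ranks).
ranks: |1|->2, |7|->9, |8|->10, |1|->2, |6|->8, |1|->2, |3|->4.5, |4|->6, |3|->4.5, |5|->7
Step 3: Attach original signs; sum ranks with positive sign and with negative sign.
W+ = 2 + 10 + 8 + 4.5 + 4.5 = 29
W- = 9 + 2 + 2 + 6 + 7 = 26
(Check: W+ + W- = 55 should equal n(n+1)/2 = 55.)
Step 4: Test statistic W = min(W+, W-) = 26.
Step 5: Ties in |d|, so use the tie-corrected normal approximation.
        E[W] = n(n+1)/4 = 10*11/4 = 27.5.
        Tie groups: |d|=1 (t=3), |d|=3 (t=2); sum(t^3 - t) = 30.
        Var[W] = n(n+1)(2n+1)/24 - sum(t^3-t)/48 = 2310/24 - 30/48 = 95.625.
        z = (W - E[W]) / sqrt(Var[W]) = (26 - 27.5) / 9.7788 = -0.1534.
        Two-sided p = 2*Phi(z) = 0.878088.
Step 6: alpha = 0.1. fail to reject H0.

W+ = 29, W- = 26, W = min = 26, p = 0.878088, fail to reject H0.


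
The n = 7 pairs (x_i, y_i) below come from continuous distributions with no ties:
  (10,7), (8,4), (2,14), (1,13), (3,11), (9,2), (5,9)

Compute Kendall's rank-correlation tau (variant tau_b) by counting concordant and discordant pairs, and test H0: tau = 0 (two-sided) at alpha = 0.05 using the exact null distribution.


Step 1: Enumerate the 21 unordered pairs (i,j) with i<j and classify each by sign(x_j-x_i) * sign(y_j-y_i).
  (1,2):dx=-2,dy=-3->C; (1,3):dx=-8,dy=+7->D; (1,4):dx=-9,dy=+6->D; (1,5):dx=-7,dy=+4->D
  (1,6):dx=-1,dy=-5->C; (1,7):dx=-5,dy=+2->D; (2,3):dx=-6,dy=+10->D; (2,4):dx=-7,dy=+9->D
  (2,5):dx=-5,dy=+7->D; (2,6):dx=+1,dy=-2->D; (2,7):dx=-3,dy=+5->D; (3,4):dx=-1,dy=-1->C
  (3,5):dx=+1,dy=-3->D; (3,6):dx=+7,dy=-12->D; (3,7):dx=+3,dy=-5->D; (4,5):dx=+2,dy=-2->D
  (4,6):dx=+8,dy=-11->D; (4,7):dx=+4,dy=-4->D; (5,6):dx=+6,dy=-9->D; (5,7):dx=+2,dy=-2->D
  (6,7):dx=-4,dy=+7->D
Step 2: C = 3, D = 18, total pairs = 21.
Step 3: tau = (C - D)/(n(n-1)/2) = (3 - 18)/21 = -0.714286.
Step 4: Exact two-sided p-value (enumerate n! = 5040 permutations of y under H0): p = 0.030159.
Step 5: alpha = 0.05. reject H0.

tau_b = -0.7143 (C=3, D=18), p = 0.030159, reject H0.


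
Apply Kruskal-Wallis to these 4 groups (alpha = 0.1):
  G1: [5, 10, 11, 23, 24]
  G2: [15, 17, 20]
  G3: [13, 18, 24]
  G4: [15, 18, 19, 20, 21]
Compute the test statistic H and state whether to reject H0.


Step 1: Combine all N = 16 observations and assign midranks.
sorted (value, group, rank): (5,G1,1), (10,G1,2), (11,G1,3), (13,G3,4), (15,G2,5.5), (15,G4,5.5), (17,G2,7), (18,G3,8.5), (18,G4,8.5), (19,G4,10), (20,G2,11.5), (20,G4,11.5), (21,G4,13), (23,G1,14), (24,G1,15.5), (24,G3,15.5)
Step 2: Sum ranks within each group.
R_1 = 35.5 (n_1 = 5)
R_2 = 24 (n_2 = 3)
R_3 = 28 (n_3 = 3)
R_4 = 48.5 (n_4 = 5)
Step 3: H = 12/(N(N+1)) * sum(R_i^2/n_i) - 3(N+1)
     = 12/(16*17) * (35.5^2/5 + 24^2/3 + 28^2/3 + 48.5^2/5) - 3*17
     = 0.044118 * 1175.83 - 51
     = 0.875000.
Step 4: Ties present; correction factor C = 1 - 24/(16^3 - 16) = 0.994118. Corrected H = 0.875000 / 0.994118 = 0.880178.
Step 5: Under H0, H ~ chi^2(3); p-value = 0.830209.
Step 6: alpha = 0.1. fail to reject H0.

H = 0.8802, df = 3, p = 0.830209, fail to reject H0.


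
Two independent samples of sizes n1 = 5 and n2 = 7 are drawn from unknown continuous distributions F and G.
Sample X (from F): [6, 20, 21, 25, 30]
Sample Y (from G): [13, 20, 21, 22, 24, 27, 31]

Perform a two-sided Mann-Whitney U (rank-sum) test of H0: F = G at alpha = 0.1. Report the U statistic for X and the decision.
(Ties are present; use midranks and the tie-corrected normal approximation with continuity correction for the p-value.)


Step 1: Combine and sort all 12 observations; assign midranks.
sorted (value, group): (6,X), (13,Y), (20,X), (20,Y), (21,X), (21,Y), (22,Y), (24,Y), (25,X), (27,Y), (30,X), (31,Y)
ranks: 6->1, 13->2, 20->3.5, 20->3.5, 21->5.5, 21->5.5, 22->7, 24->8, 25->9, 27->10, 30->11, 31->12
Step 2: Rank sum for X: R1 = 1 + 3.5 + 5.5 + 9 + 11 = 30.
Step 3: U_X = R1 - n1(n1+1)/2 = 30 - 5*6/2 = 30 - 15 = 15.
       U_Y = n1*n2 - U_X = 35 - 15 = 20.
Step 4: Ties are present, so use the tie-corrected normal approximation (with continuity correction) for the p-value.
Step 5: p-value = 0.744469; compare to alpha = 0.1. fail to reject H0.

U_X = 15, p = 0.744469, fail to reject H0 at alpha = 0.1.


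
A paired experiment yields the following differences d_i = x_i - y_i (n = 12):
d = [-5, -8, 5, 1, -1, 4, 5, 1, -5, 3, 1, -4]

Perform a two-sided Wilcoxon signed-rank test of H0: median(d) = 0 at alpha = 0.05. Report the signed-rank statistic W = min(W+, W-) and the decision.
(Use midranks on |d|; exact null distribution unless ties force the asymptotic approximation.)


Step 1: Drop any zero differences (none here) and take |d_i|.
|d| = [5, 8, 5, 1, 1, 4, 5, 1, 5, 3, 1, 4]
Step 2: Midrank |d_i| (ties get averaged ranks).
ranks: |5|->9.5, |8|->12, |5|->9.5, |1|->2.5, |1|->2.5, |4|->6.5, |5|->9.5, |1|->2.5, |5|->9.5, |3|->5, |1|->2.5, |4|->6.5
Step 3: Attach original signs; sum ranks with positive sign and with negative sign.
W+ = 9.5 + 2.5 + 6.5 + 9.5 + 2.5 + 5 + 2.5 = 38
W- = 9.5 + 12 + 2.5 + 9.5 + 6.5 = 40
(Check: W+ + W- = 78 should equal n(n+1)/2 = 78.)
Step 4: Test statistic W = min(W+, W-) = 38.
Step 5: Ties in |d|, so use the tie-corrected normal approximation.
        E[W] = n(n+1)/4 = 12*13/4 = 39.
        Tie groups: |d|=1 (t=4), |d|=4 (t=2), |d|=5 (t=4); sum(t^3 - t) = 126.
        Var[W] = n(n+1)(2n+1)/24 - sum(t^3-t)/48 = 3900/24 - 126/48 = 159.875.
        z = (W - E[W]) / sqrt(Var[W]) = (38 - 39) / 12.6442 = -0.0791.
        Two-sided p = 2*Phi(z) = 0.936963.
Step 6: alpha = 0.05. fail to reject H0.

W+ = 38, W- = 40, W = min = 38, p = 0.936963, fail to reject H0.


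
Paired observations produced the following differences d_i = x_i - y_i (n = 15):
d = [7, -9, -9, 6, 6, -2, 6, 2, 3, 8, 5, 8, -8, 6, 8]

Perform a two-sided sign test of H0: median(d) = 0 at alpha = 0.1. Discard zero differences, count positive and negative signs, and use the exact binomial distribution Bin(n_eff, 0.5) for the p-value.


Step 1: Discard zero differences. Original n = 15; n_eff = number of nonzero differences = 15.
Nonzero differences (with sign): +7, -9, -9, +6, +6, -2, +6, +2, +3, +8, +5, +8, -8, +6, +8
Step 2: Count signs: positive = 11, negative = 4.
Step 3: Under H0: P(positive) = 0.5, so the number of positives S ~ Bin(15, 0.5).
Step 4: Two-sided exact p-value = sum of Bin(15,0.5) probabilities at or below the observed probability = 0.118469.
Step 5: alpha = 0.1. fail to reject H0.

n_eff = 15, pos = 11, neg = 4, p = 0.118469, fail to reject H0.


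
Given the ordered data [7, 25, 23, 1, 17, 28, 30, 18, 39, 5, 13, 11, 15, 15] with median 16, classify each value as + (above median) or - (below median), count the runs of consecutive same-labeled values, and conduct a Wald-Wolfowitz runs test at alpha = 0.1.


Step 1: Compute median = 16; label A = above, B = below.
Labels in order: BAABAAAAABBBBB  (n_A = 7, n_B = 7)
Step 2: Count runs R = 5.
Step 3: Under H0 (random ordering), E[R] = 2*n_A*n_B/(n_A+n_B) + 1 = 2*7*7/14 + 1 = 8.0000.
        Var[R] = 2*n_A*n_B*(2*n_A*n_B - n_A - n_B) / ((n_A+n_B)^2 * (n_A+n_B-1)) = 8232/2548 = 3.2308.
        SD[R] = 1.7974.
Step 4: Continuity-corrected z = (R + 0.5 - E[R]) / SD[R] = (5 + 0.5 - 8.0000) / 1.7974 = -1.3909.
Step 5: Two-sided p-value via normal approximation = 2*(1 - Phi(|z|)) = 0.164264.
Step 6: alpha = 0.1. fail to reject H0.

R = 5, z = -1.3909, p = 0.164264, fail to reject H0.


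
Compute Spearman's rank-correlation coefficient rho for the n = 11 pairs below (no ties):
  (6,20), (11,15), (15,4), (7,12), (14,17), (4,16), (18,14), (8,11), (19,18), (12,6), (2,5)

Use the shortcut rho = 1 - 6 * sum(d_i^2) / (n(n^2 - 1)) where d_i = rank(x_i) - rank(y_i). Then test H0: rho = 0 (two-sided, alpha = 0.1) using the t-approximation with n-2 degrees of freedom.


Step 1: Rank x and y separately (midranks; no ties here).
rank(x): 6->3, 11->6, 15->9, 7->4, 14->8, 4->2, 18->10, 8->5, 19->11, 12->7, 2->1
rank(y): 20->11, 15->7, 4->1, 12->5, 17->9, 16->8, 14->6, 11->4, 18->10, 6->3, 5->2
Step 2: d_i = R_x(i) - R_y(i); compute d_i^2.
  (3-11)^2=64, (6-7)^2=1, (9-1)^2=64, (4-5)^2=1, (8-9)^2=1, (2-8)^2=36, (10-6)^2=16, (5-4)^2=1, (11-10)^2=1, (7-3)^2=16, (1-2)^2=1
sum(d^2) = 202.
Step 3: rho = 1 - 6*202 / (11*(11^2 - 1)) = 1 - 1212/1320 = 0.081818.
Step 4: Under H0, t = rho * sqrt((n-2)/(1-rho^2)) = 0.2463 ~ t(9).
Step 5: Two-sided p-value from the t-distribution with 9 df = 0.810990.
Step 6: alpha = 0.1. fail to reject H0.

rho = 0.0818, p = 0.810990, fail to reject H0 at alpha = 0.1.


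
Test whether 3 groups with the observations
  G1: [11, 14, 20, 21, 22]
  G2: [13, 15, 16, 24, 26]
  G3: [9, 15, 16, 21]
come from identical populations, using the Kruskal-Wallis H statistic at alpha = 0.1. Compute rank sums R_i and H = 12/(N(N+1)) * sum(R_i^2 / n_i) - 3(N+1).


Step 1: Combine all N = 14 observations and assign midranks.
sorted (value, group, rank): (9,G3,1), (11,G1,2), (13,G2,3), (14,G1,4), (15,G2,5.5), (15,G3,5.5), (16,G2,7.5), (16,G3,7.5), (20,G1,9), (21,G1,10.5), (21,G3,10.5), (22,G1,12), (24,G2,13), (26,G2,14)
Step 2: Sum ranks within each group.
R_1 = 37.5 (n_1 = 5)
R_2 = 43 (n_2 = 5)
R_3 = 24.5 (n_3 = 4)
Step 3: H = 12/(N(N+1)) * sum(R_i^2/n_i) - 3(N+1)
     = 12/(14*15) * (37.5^2/5 + 43^2/5 + 24.5^2/4) - 3*15
     = 0.057143 * 801.112 - 45
     = 0.777857.
Step 4: Ties present; correction factor C = 1 - 18/(14^3 - 14) = 0.993407. Corrected H = 0.777857 / 0.993407 = 0.783020.
Step 5: Under H0, H ~ chi^2(2); p-value = 0.676035.
Step 6: alpha = 0.1. fail to reject H0.

H = 0.7830, df = 2, p = 0.676035, fail to reject H0.


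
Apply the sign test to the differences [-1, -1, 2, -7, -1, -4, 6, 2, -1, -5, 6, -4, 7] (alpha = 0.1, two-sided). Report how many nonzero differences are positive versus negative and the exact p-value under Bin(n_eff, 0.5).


Step 1: Discard zero differences. Original n = 13; n_eff = number of nonzero differences = 13.
Nonzero differences (with sign): -1, -1, +2, -7, -1, -4, +6, +2, -1, -5, +6, -4, +7
Step 2: Count signs: positive = 5, negative = 8.
Step 3: Under H0: P(positive) = 0.5, so the number of positives S ~ Bin(13, 0.5).
Step 4: Two-sided exact p-value = sum of Bin(13,0.5) probabilities at or below the observed probability = 0.581055.
Step 5: alpha = 0.1. fail to reject H0.

n_eff = 13, pos = 5, neg = 8, p = 0.581055, fail to reject H0.


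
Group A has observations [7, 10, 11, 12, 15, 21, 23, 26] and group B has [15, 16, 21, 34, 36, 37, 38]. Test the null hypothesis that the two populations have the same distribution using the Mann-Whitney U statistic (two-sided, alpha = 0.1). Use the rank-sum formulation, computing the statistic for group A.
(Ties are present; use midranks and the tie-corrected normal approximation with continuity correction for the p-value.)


Step 1: Combine and sort all 15 observations; assign midranks.
sorted (value, group): (7,X), (10,X), (11,X), (12,X), (15,X), (15,Y), (16,Y), (21,X), (21,Y), (23,X), (26,X), (34,Y), (36,Y), (37,Y), (38,Y)
ranks: 7->1, 10->2, 11->3, 12->4, 15->5.5, 15->5.5, 16->7, 21->8.5, 21->8.5, 23->10, 26->11, 34->12, 36->13, 37->14, 38->15
Step 2: Rank sum for X: R1 = 1 + 2 + 3 + 4 + 5.5 + 8.5 + 10 + 11 = 45.
Step 3: U_X = R1 - n1(n1+1)/2 = 45 - 8*9/2 = 45 - 36 = 9.
       U_Y = n1*n2 - U_X = 56 - 9 = 47.
Step 4: Ties are present, so use the tie-corrected normal approximation (with continuity correction) for the p-value.
Step 5: p-value = 0.031969; compare to alpha = 0.1. reject H0.

U_X = 9, p = 0.031969, reject H0 at alpha = 0.1.


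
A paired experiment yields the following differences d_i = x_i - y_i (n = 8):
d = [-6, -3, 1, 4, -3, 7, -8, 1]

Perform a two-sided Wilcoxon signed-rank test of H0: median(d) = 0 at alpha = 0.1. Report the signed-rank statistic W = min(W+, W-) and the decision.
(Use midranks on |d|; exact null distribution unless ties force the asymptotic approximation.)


Step 1: Drop any zero differences (none here) and take |d_i|.
|d| = [6, 3, 1, 4, 3, 7, 8, 1]
Step 2: Midrank |d_i| (ties get averaged ranks).
ranks: |6|->6, |3|->3.5, |1|->1.5, |4|->5, |3|->3.5, |7|->7, |8|->8, |1|->1.5
Step 3: Attach original signs; sum ranks with positive sign and with negative sign.
W+ = 1.5 + 5 + 7 + 1.5 = 15
W- = 6 + 3.5 + 3.5 + 8 = 21
(Check: W+ + W- = 36 should equal n(n+1)/2 = 36.)
Step 4: Test statistic W = min(W+, W-) = 15.
Step 5: Ties in |d|, so use the tie-corrected normal approximation.
        E[W] = n(n+1)/4 = 8*9/4 = 18.
        Tie groups: |d|=1 (t=2), |d|=3 (t=2); sum(t^3 - t) = 12.
        Var[W] = n(n+1)(2n+1)/24 - sum(t^3-t)/48 = 1224/24 - 12/48 = 50.75.
        z = (W - E[W]) / sqrt(Var[W]) = (15 - 18) / 7.1239 = -0.4211.
        Two-sided p = 2*Phi(z) = 0.673669.
Step 6: alpha = 0.1. fail to reject H0.

W+ = 15, W- = 21, W = min = 15, p = 0.673669, fail to reject H0.


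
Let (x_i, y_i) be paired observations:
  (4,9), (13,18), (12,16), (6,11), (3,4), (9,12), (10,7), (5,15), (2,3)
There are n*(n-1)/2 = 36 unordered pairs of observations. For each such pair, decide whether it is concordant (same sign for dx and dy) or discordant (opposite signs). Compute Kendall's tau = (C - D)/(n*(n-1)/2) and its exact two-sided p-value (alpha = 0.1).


Step 1: Enumerate the 36 unordered pairs (i,j) with i<j and classify each by sign(x_j-x_i) * sign(y_j-y_i).
  (1,2):dx=+9,dy=+9->C; (1,3):dx=+8,dy=+7->C; (1,4):dx=+2,dy=+2->C; (1,5):dx=-1,dy=-5->C
  (1,6):dx=+5,dy=+3->C; (1,7):dx=+6,dy=-2->D; (1,8):dx=+1,dy=+6->C; (1,9):dx=-2,dy=-6->C
  (2,3):dx=-1,dy=-2->C; (2,4):dx=-7,dy=-7->C; (2,5):dx=-10,dy=-14->C; (2,6):dx=-4,dy=-6->C
  (2,7):dx=-3,dy=-11->C; (2,8):dx=-8,dy=-3->C; (2,9):dx=-11,dy=-15->C; (3,4):dx=-6,dy=-5->C
  (3,5):dx=-9,dy=-12->C; (3,6):dx=-3,dy=-4->C; (3,7):dx=-2,dy=-9->C; (3,8):dx=-7,dy=-1->C
  (3,9):dx=-10,dy=-13->C; (4,5):dx=-3,dy=-7->C; (4,6):dx=+3,dy=+1->C; (4,7):dx=+4,dy=-4->D
  (4,8):dx=-1,dy=+4->D; (4,9):dx=-4,dy=-8->C; (5,6):dx=+6,dy=+8->C; (5,7):dx=+7,dy=+3->C
  (5,8):dx=+2,dy=+11->C; (5,9):dx=-1,dy=-1->C; (6,7):dx=+1,dy=-5->D; (6,8):dx=-4,dy=+3->D
  (6,9):dx=-7,dy=-9->C; (7,8):dx=-5,dy=+8->D; (7,9):dx=-8,dy=-4->C; (8,9):dx=-3,dy=-12->C
Step 2: C = 30, D = 6, total pairs = 36.
Step 3: tau = (C - D)/(n(n-1)/2) = (30 - 6)/36 = 0.666667.
Step 4: Exact two-sided p-value (enumerate n! = 362880 permutations of y under H0): p = 0.012665.
Step 5: alpha = 0.1. reject H0.

tau_b = 0.6667 (C=30, D=6), p = 0.012665, reject H0.


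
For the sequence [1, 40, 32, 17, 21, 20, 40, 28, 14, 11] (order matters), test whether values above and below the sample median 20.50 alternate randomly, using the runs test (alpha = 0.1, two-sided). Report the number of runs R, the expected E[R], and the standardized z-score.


Step 1: Compute median = 20.50; label A = above, B = below.
Labels in order: BAABABAABB  (n_A = 5, n_B = 5)
Step 2: Count runs R = 7.
Step 3: Under H0 (random ordering), E[R] = 2*n_A*n_B/(n_A+n_B) + 1 = 2*5*5/10 + 1 = 6.0000.
        Var[R] = 2*n_A*n_B*(2*n_A*n_B - n_A - n_B) / ((n_A+n_B)^2 * (n_A+n_B-1)) = 2000/900 = 2.2222.
        SD[R] = 1.4907.
Step 4: Continuity-corrected z = (R - 0.5 - E[R]) / SD[R] = (7 - 0.5 - 6.0000) / 1.4907 = 0.3354.
Step 5: Two-sided p-value via normal approximation = 2*(1 - Phi(|z|)) = 0.737316.
Step 6: alpha = 0.1. fail to reject H0.

R = 7, z = 0.3354, p = 0.737316, fail to reject H0.


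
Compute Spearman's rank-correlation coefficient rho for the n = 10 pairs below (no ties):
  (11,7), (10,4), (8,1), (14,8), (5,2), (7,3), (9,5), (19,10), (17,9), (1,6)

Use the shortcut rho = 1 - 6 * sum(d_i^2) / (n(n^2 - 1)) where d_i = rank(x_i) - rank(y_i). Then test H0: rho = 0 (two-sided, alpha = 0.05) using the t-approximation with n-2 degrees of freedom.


Step 1: Rank x and y separately (midranks; no ties here).
rank(x): 11->7, 10->6, 8->4, 14->8, 5->2, 7->3, 9->5, 19->10, 17->9, 1->1
rank(y): 7->7, 4->4, 1->1, 8->8, 2->2, 3->3, 5->5, 10->10, 9->9, 6->6
Step 2: d_i = R_x(i) - R_y(i); compute d_i^2.
  (7-7)^2=0, (6-4)^2=4, (4-1)^2=9, (8-8)^2=0, (2-2)^2=0, (3-3)^2=0, (5-5)^2=0, (10-10)^2=0, (9-9)^2=0, (1-6)^2=25
sum(d^2) = 38.
Step 3: rho = 1 - 6*38 / (10*(10^2 - 1)) = 1 - 228/990 = 0.769697.
Step 4: Under H0, t = rho * sqrt((n-2)/(1-rho^2)) = 3.4101 ~ t(8).
Step 5: Two-sided p-value from the t-distribution with 8 df = 0.009222.
Step 6: alpha = 0.05. reject H0.

rho = 0.7697, p = 0.009222, reject H0 at alpha = 0.05.


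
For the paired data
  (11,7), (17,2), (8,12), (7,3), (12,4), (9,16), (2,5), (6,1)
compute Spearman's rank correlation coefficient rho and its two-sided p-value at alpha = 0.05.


Step 1: Rank x and y separately (midranks; no ties here).
rank(x): 11->6, 17->8, 8->4, 7->3, 12->7, 9->5, 2->1, 6->2
rank(y): 7->6, 2->2, 12->7, 3->3, 4->4, 16->8, 5->5, 1->1
Step 2: d_i = R_x(i) - R_y(i); compute d_i^2.
  (6-6)^2=0, (8-2)^2=36, (4-7)^2=9, (3-3)^2=0, (7-4)^2=9, (5-8)^2=9, (1-5)^2=16, (2-1)^2=1
sum(d^2) = 80.
Step 3: rho = 1 - 6*80 / (8*(8^2 - 1)) = 1 - 480/504 = 0.047619.
Step 4: Under H0, t = rho * sqrt((n-2)/(1-rho^2)) = 0.1168 ~ t(6).
Step 5: Two-sided p-value from the t-distribution with 6 df = 0.910849.
Step 6: alpha = 0.05. fail to reject H0.

rho = 0.0476, p = 0.910849, fail to reject H0 at alpha = 0.05.


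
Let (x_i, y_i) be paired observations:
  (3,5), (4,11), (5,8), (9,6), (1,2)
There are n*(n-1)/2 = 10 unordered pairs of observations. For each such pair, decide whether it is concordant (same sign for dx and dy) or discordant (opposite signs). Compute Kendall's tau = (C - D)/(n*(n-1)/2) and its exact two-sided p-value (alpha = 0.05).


Step 1: Enumerate the 10 unordered pairs (i,j) with i<j and classify each by sign(x_j-x_i) * sign(y_j-y_i).
  (1,2):dx=+1,dy=+6->C; (1,3):dx=+2,dy=+3->C; (1,4):dx=+6,dy=+1->C; (1,5):dx=-2,dy=-3->C
  (2,3):dx=+1,dy=-3->D; (2,4):dx=+5,dy=-5->D; (2,5):dx=-3,dy=-9->C; (3,4):dx=+4,dy=-2->D
  (3,5):dx=-4,dy=-6->C; (4,5):dx=-8,dy=-4->C
Step 2: C = 7, D = 3, total pairs = 10.
Step 3: tau = (C - D)/(n(n-1)/2) = (7 - 3)/10 = 0.400000.
Step 4: Exact two-sided p-value (enumerate n! = 120 permutations of y under H0): p = 0.483333.
Step 5: alpha = 0.05. fail to reject H0.

tau_b = 0.4000 (C=7, D=3), p = 0.483333, fail to reject H0.


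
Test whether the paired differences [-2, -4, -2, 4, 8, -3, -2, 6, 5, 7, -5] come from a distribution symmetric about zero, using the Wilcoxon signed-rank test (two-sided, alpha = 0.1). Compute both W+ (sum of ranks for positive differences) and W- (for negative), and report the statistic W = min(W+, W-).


Step 1: Drop any zero differences (none here) and take |d_i|.
|d| = [2, 4, 2, 4, 8, 3, 2, 6, 5, 7, 5]
Step 2: Midrank |d_i| (ties get averaged ranks).
ranks: |2|->2, |4|->5.5, |2|->2, |4|->5.5, |8|->11, |3|->4, |2|->2, |6|->9, |5|->7.5, |7|->10, |5|->7.5
Step 3: Attach original signs; sum ranks with positive sign and with negative sign.
W+ = 5.5 + 11 + 9 + 7.5 + 10 = 43
W- = 2 + 5.5 + 2 + 4 + 2 + 7.5 = 23
(Check: W+ + W- = 66 should equal n(n+1)/2 = 66.)
Step 4: Test statistic W = min(W+, W-) = 23.
Step 5: Ties in |d|, so use the tie-corrected normal approximation.
        E[W] = n(n+1)/4 = 11*12/4 = 33.
        Tie groups: |d|=2 (t=3), |d|=4 (t=2), |d|=5 (t=2); sum(t^3 - t) = 36.
        Var[W] = n(n+1)(2n+1)/24 - sum(t^3-t)/48 = 3036/24 - 36/48 = 125.75.
        z = (W - E[W]) / sqrt(Var[W]) = (23 - 33) / 11.2138 = -0.8918.
        Two-sided p = 2*Phi(z) = 0.372524.
Step 6: alpha = 0.1. fail to reject H0.

W+ = 43, W- = 23, W = min = 23, p = 0.372524, fail to reject H0.


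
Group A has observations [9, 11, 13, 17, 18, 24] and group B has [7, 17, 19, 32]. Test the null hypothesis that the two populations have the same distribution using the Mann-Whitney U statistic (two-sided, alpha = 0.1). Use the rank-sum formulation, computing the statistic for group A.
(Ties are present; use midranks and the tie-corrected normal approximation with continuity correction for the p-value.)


Step 1: Combine and sort all 10 observations; assign midranks.
sorted (value, group): (7,Y), (9,X), (11,X), (13,X), (17,X), (17,Y), (18,X), (19,Y), (24,X), (32,Y)
ranks: 7->1, 9->2, 11->3, 13->4, 17->5.5, 17->5.5, 18->7, 19->8, 24->9, 32->10
Step 2: Rank sum for X: R1 = 2 + 3 + 4 + 5.5 + 7 + 9 = 30.5.
Step 3: U_X = R1 - n1(n1+1)/2 = 30.5 - 6*7/2 = 30.5 - 21 = 9.5.
       U_Y = n1*n2 - U_X = 24 - 9.5 = 14.5.
Step 4: Ties are present, so use the tie-corrected normal approximation (with continuity correction) for the p-value.
Step 5: p-value = 0.668870; compare to alpha = 0.1. fail to reject H0.

U_X = 9.5, p = 0.668870, fail to reject H0 at alpha = 0.1.
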